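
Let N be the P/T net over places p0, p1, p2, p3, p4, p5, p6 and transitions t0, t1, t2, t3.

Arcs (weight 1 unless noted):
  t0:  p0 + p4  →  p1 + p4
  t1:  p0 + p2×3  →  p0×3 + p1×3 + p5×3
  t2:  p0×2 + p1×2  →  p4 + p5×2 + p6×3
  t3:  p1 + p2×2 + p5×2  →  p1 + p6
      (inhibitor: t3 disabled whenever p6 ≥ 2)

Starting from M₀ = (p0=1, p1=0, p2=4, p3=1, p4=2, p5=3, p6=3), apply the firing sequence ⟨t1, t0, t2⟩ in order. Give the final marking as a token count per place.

step 1: fire t1:  (p0=1, p1=0, p2=4, p3=1, p4=2, p5=3, p6=3) → (p0=3, p1=3, p2=1, p3=1, p4=2, p5=6, p6=3)
step 2: fire t0:  (p0=3, p1=3, p2=1, p3=1, p4=2, p5=6, p6=3) → (p0=2, p1=4, p2=1, p3=1, p4=2, p5=6, p6=3)
step 3: fire t2:  (p0=2, p1=4, p2=1, p3=1, p4=2, p5=6, p6=3) → (p0=0, p1=2, p2=1, p3=1, p4=3, p5=8, p6=6)

(p0=0, p1=2, p2=1, p3=1, p4=3, p5=8, p6=6)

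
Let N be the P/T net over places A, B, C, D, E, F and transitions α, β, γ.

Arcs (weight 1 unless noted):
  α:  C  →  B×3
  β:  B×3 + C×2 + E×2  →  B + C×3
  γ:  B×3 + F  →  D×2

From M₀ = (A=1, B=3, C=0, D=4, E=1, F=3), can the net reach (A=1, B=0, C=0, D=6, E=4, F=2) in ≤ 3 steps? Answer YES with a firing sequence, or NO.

NO — not reachable within 3 firings

depth 0: 1 marking
depth 1: 2 markings reached so far
depth 2: 2 markings reached so far
(frontier empty at depth 2; search complete)
target is not among the 2 markings reachable within 3 steps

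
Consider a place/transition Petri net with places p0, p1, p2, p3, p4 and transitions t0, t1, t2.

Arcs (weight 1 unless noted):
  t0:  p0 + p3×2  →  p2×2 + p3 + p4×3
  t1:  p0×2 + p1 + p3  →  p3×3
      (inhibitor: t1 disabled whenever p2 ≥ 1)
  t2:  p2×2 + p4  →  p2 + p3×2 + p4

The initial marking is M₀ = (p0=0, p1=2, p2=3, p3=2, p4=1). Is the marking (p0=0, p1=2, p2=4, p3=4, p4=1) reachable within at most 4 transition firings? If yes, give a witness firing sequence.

depth 0: 1 marking
depth 1: 2 markings reached so far
depth 2: 3 markings reached so far
depth 3: 3 markings reached so far
(frontier empty at depth 3; search complete)
target is not among the 3 markings reachable within 4 steps

NO — not reachable within 4 firings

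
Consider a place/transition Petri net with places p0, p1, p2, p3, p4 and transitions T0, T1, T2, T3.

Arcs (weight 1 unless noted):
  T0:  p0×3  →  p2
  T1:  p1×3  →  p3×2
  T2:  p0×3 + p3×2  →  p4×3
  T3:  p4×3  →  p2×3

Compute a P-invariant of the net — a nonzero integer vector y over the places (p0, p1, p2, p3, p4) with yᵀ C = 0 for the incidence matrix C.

y = (p0:1, p1:2, p2:3, p3:3, p4:3)

Incidence matrix C (rows=places, cols=transitions):
       T0   T1   T2   T3
   p0  -3    0   -3    0
   p1   0   -3    0    0
   p2   1    0    0    3
   p3   0    2   -2    0
   p4   0    0    3   -3

Candidate y = [1, 2, 3, 3, 3]; check y·C column-wise:
  col T0: 1·-3 + 2·0 + 3·1 + 3·0 + 3·0 = 0
  col T1: 1·0 + 2·-3 + 3·0 + 3·2 + 3·0 = 0
  col T2: 1·-3 + 2·0 + 3·0 + 3·-2 + 3·3 = 0
  col T3: 1·0 + 2·0 + 3·3 + 3·0 + 3·-3 = 0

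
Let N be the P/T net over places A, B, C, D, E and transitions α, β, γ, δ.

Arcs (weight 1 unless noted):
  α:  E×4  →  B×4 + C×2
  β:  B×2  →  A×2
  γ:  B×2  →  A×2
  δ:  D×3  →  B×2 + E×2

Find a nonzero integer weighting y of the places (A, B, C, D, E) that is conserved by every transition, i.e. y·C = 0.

Incidence matrix C (rows=places, cols=transitions):
        α    β    γ    δ
    A   0    2    2    0
    B   4   -2   -2    2
    C   2    0    0    0
    D   0    0    0   -3
    E  -4    0    0    2

Candidate y = [3, 3, -6, 2, 0]; check y·C column-wise:
  col α: 3·0 + 3·4 + -6·2 + 2·0 + 0·-4 = 0
  col β: 3·2 + 3·-2 + -6·0 + 2·0 = 0
  col γ: 3·2 + 3·-2 + -6·0 + 2·0 = 0
  col δ: 3·0 + 3·2 + -6·0 + 2·-3 + 0·2 = 0

y = (A:3, B:3, C:-6, D:2, E:0)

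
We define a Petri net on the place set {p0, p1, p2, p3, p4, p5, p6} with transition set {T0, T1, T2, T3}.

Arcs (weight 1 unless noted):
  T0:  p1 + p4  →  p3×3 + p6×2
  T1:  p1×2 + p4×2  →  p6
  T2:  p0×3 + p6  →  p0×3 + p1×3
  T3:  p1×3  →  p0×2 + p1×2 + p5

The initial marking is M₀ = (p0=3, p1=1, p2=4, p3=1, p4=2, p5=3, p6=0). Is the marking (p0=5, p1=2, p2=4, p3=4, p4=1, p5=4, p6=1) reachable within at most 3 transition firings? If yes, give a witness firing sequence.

step 1: fire T0:  (p0=3, p1=1, p2=4, p3=1, p4=2, p5=3, p6=0) → (p0=3, p1=0, p2=4, p3=4, p4=1, p5=3, p6=2)
step 2: fire T2:  (p0=3, p1=0, p2=4, p3=4, p4=1, p5=3, p6=2) → (p0=3, p1=3, p2=4, p3=4, p4=1, p5=3, p6=1)
step 3: fire T3:  (p0=3, p1=3, p2=4, p3=4, p4=1, p5=3, p6=1) → (p0=5, p1=2, p2=4, p3=4, p4=1, p5=4, p6=1)

YES — reachable via ⟨T0, T2, T3⟩ (3 firings)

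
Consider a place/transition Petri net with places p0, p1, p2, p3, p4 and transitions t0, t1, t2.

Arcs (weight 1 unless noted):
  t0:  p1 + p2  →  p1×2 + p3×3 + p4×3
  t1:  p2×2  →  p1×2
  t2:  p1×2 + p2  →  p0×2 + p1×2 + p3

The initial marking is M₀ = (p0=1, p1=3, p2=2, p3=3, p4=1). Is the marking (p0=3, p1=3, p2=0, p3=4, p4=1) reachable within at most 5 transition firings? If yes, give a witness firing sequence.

depth 0: 1 marking
depth 1: 4 markings reached so far
depth 2: 7 markings reached so far
depth 3: 7 markings reached so far
(frontier empty at depth 3; search complete)
target is not among the 7 markings reachable within 5 steps

NO — not reachable within 5 firings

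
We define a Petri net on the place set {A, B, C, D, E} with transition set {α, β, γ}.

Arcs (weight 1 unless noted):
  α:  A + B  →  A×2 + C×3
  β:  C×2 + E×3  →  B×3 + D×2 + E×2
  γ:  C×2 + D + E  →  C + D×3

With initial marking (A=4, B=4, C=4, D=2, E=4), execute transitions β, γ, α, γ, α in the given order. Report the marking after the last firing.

(A=6, B=5, C=6, D=8, E=1)

step 1: fire β:  (A=4, B=4, C=4, D=2, E=4) → (A=4, B=7, C=2, D=4, E=3)
step 2: fire γ:  (A=4, B=7, C=2, D=4, E=3) → (A=4, B=7, C=1, D=6, E=2)
step 3: fire α:  (A=4, B=7, C=1, D=6, E=2) → (A=5, B=6, C=4, D=6, E=2)
step 4: fire γ:  (A=5, B=6, C=4, D=6, E=2) → (A=5, B=6, C=3, D=8, E=1)
step 5: fire α:  (A=5, B=6, C=3, D=8, E=1) → (A=6, B=5, C=6, D=8, E=1)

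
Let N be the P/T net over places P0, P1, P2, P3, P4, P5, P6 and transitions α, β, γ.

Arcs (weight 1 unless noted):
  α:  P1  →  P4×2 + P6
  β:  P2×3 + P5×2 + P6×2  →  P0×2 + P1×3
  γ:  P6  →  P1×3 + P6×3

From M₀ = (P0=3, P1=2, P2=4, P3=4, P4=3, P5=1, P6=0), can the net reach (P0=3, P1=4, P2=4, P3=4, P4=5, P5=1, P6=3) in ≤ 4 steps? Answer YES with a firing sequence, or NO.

YES — reachable via ⟨α, γ⟩ (2 firings)

step 1: fire α:  (P0=3, P1=2, P2=4, P3=4, P4=3, P5=1, P6=0) → (P0=3, P1=1, P2=4, P3=4, P4=5, P5=1, P6=1)
step 2: fire γ:  (P0=3, P1=1, P2=4, P3=4, P4=5, P5=1, P6=1) → (P0=3, P1=4, P2=4, P3=4, P4=5, P5=1, P6=3)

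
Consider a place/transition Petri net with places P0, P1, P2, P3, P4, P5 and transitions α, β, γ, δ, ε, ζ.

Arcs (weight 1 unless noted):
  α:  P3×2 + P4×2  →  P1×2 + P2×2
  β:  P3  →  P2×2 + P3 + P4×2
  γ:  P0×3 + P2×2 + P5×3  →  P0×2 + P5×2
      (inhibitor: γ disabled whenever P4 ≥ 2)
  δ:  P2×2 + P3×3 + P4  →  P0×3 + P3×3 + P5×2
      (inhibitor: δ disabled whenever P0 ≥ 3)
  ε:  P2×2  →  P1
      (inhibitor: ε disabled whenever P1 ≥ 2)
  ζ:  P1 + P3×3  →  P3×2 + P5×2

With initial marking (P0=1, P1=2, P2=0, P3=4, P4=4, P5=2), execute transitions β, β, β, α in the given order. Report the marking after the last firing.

step 1: fire β:  (P0=1, P1=2, P2=0, P3=4, P4=4, P5=2) → (P0=1, P1=2, P2=2, P3=4, P4=6, P5=2)
step 2: fire β:  (P0=1, P1=2, P2=2, P3=4, P4=6, P5=2) → (P0=1, P1=2, P2=4, P3=4, P4=8, P5=2)
step 3: fire β:  (P0=1, P1=2, P2=4, P3=4, P4=8, P5=2) → (P0=1, P1=2, P2=6, P3=4, P4=10, P5=2)
step 4: fire α:  (P0=1, P1=2, P2=6, P3=4, P4=10, P5=2) → (P0=1, P1=4, P2=8, P3=2, P4=8, P5=2)

(P0=1, P1=4, P2=8, P3=2, P4=8, P5=2)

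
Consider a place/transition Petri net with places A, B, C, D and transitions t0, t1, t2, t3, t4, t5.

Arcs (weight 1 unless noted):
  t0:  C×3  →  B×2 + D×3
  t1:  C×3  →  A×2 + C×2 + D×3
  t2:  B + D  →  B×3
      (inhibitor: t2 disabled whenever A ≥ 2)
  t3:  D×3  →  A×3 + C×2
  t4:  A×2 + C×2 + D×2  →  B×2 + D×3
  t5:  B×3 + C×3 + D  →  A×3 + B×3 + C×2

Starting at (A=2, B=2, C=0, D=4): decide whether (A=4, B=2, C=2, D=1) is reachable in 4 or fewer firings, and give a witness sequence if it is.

depth 0: 1 marking
depth 1: 2 markings reached so far
depth 2: 2 markings reached so far
(frontier empty at depth 2; search complete)
target is not among the 2 markings reachable within 4 steps

NO — not reachable within 4 firings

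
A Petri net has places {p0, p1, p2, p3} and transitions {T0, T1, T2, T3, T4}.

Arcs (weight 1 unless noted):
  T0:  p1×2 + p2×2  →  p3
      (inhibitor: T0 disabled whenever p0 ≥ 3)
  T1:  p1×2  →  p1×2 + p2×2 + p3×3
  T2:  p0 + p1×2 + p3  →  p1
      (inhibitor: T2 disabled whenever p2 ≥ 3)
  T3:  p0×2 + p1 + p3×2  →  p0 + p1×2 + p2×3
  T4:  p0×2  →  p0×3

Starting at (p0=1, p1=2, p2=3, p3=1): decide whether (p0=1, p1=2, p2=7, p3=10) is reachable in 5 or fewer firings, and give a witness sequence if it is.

NO — not reachable within 5 firings

depth 0: 1 marking
depth 1: 3 markings reached so far
depth 2: 5 markings reached so far
depth 3: 7 markings reached so far
depth 4: 9 markings reached so far
depth 5: 11 markings reached so far
target is not among the 11 markings reachable within 5 steps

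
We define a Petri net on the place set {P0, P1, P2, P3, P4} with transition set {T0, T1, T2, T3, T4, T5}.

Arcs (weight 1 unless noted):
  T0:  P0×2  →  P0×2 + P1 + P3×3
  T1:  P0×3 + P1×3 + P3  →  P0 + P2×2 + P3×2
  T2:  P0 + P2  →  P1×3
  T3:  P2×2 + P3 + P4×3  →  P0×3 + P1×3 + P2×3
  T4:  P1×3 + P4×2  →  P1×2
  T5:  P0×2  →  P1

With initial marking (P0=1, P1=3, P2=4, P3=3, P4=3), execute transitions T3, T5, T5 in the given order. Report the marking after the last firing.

(P0=0, P1=8, P2=5, P3=2, P4=0)

step 1: fire T3:  (P0=1, P1=3, P2=4, P3=3, P4=3) → (P0=4, P1=6, P2=5, P3=2, P4=0)
step 2: fire T5:  (P0=4, P1=6, P2=5, P3=2, P4=0) → (P0=2, P1=7, P2=5, P3=2, P4=0)
step 3: fire T5:  (P0=2, P1=7, P2=5, P3=2, P4=0) → (P0=0, P1=8, P2=5, P3=2, P4=0)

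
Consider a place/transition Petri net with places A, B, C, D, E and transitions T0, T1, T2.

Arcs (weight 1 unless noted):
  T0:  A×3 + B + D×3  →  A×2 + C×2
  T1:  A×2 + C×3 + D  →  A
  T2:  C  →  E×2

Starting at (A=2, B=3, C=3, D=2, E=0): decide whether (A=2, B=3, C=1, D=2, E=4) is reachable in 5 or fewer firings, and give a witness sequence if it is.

step 1: fire T2:  (A=2, B=3, C=3, D=2, E=0) → (A=2, B=3, C=2, D=2, E=2)
step 2: fire T2:  (A=2, B=3, C=2, D=2, E=2) → (A=2, B=3, C=1, D=2, E=4)

YES — reachable via ⟨T2, T2⟩ (2 firings)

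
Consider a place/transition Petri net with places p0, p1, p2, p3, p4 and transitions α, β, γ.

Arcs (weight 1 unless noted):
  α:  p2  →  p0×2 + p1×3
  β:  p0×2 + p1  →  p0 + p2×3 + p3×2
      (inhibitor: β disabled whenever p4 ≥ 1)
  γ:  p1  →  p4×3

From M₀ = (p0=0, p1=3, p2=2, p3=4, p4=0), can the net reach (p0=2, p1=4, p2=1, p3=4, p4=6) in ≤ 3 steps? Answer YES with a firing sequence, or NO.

step 1: fire α:  (p0=0, p1=3, p2=2, p3=4, p4=0) → (p0=2, p1=6, p2=1, p3=4, p4=0)
step 2: fire γ:  (p0=2, p1=6, p2=1, p3=4, p4=0) → (p0=2, p1=5, p2=1, p3=4, p4=3)
step 3: fire γ:  (p0=2, p1=5, p2=1, p3=4, p4=3) → (p0=2, p1=4, p2=1, p3=4, p4=6)

YES — reachable via ⟨α, γ, γ⟩ (3 firings)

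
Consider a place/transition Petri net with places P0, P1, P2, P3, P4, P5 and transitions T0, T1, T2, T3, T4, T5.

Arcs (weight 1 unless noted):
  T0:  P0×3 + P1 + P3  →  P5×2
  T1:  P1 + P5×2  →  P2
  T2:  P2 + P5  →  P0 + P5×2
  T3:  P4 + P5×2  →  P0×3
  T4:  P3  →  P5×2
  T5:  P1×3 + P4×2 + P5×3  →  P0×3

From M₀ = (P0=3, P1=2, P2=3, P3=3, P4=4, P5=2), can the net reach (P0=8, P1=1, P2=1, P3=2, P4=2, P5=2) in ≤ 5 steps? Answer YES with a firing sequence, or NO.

YES — reachable via ⟨T0, T2, T2, T3, T3⟩ (5 firings)

step 1: fire T0:  (P0=3, P1=2, P2=3, P3=3, P4=4, P5=2) → (P0=0, P1=1, P2=3, P3=2, P4=4, P5=4)
step 2: fire T2:  (P0=0, P1=1, P2=3, P3=2, P4=4, P5=4) → (P0=1, P1=1, P2=2, P3=2, P4=4, P5=5)
step 3: fire T2:  (P0=1, P1=1, P2=2, P3=2, P4=4, P5=5) → (P0=2, P1=1, P2=1, P3=2, P4=4, P5=6)
step 4: fire T3:  (P0=2, P1=1, P2=1, P3=2, P4=4, P5=6) → (P0=5, P1=1, P2=1, P3=2, P4=3, P5=4)
step 5: fire T3:  (P0=5, P1=1, P2=1, P3=2, P4=3, P5=4) → (P0=8, P1=1, P2=1, P3=2, P4=2, P5=2)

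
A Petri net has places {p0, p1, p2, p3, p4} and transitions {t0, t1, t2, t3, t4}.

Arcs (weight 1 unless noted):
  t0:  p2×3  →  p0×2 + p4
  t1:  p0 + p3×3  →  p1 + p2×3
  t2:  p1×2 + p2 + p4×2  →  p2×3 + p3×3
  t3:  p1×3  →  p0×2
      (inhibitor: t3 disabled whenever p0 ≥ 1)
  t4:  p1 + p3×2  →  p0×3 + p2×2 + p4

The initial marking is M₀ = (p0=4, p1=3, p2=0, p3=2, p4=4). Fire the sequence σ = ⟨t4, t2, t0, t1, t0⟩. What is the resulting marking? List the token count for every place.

step 1: fire t4:  (p0=4, p1=3, p2=0, p3=2, p4=4) → (p0=7, p1=2, p2=2, p3=0, p4=5)
step 2: fire t2:  (p0=7, p1=2, p2=2, p3=0, p4=5) → (p0=7, p1=0, p2=4, p3=3, p4=3)
step 3: fire t0:  (p0=7, p1=0, p2=4, p3=3, p4=3) → (p0=9, p1=0, p2=1, p3=3, p4=4)
step 4: fire t1:  (p0=9, p1=0, p2=1, p3=3, p4=4) → (p0=8, p1=1, p2=4, p3=0, p4=4)
step 5: fire t0:  (p0=8, p1=1, p2=4, p3=0, p4=4) → (p0=10, p1=1, p2=1, p3=0, p4=5)

(p0=10, p1=1, p2=1, p3=0, p4=5)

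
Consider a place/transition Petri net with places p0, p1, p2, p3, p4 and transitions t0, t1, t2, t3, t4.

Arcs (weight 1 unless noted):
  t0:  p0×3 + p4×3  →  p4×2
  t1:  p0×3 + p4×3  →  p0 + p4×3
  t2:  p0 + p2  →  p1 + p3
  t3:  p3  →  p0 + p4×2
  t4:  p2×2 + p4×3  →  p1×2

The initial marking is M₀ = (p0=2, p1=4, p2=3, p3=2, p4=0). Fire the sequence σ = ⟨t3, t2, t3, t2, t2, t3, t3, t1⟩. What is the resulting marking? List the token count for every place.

(p0=1, p1=7, p2=0, p3=1, p4=8)

step 1: fire t3:  (p0=2, p1=4, p2=3, p3=2, p4=0) → (p0=3, p1=4, p2=3, p3=1, p4=2)
step 2: fire t2:  (p0=3, p1=4, p2=3, p3=1, p4=2) → (p0=2, p1=5, p2=2, p3=2, p4=2)
step 3: fire t3:  (p0=2, p1=5, p2=2, p3=2, p4=2) → (p0=3, p1=5, p2=2, p3=1, p4=4)
step 4: fire t2:  (p0=3, p1=5, p2=2, p3=1, p4=4) → (p0=2, p1=6, p2=1, p3=2, p4=4)
step 5: fire t2:  (p0=2, p1=6, p2=1, p3=2, p4=4) → (p0=1, p1=7, p2=0, p3=3, p4=4)
step 6: fire t3:  (p0=1, p1=7, p2=0, p3=3, p4=4) → (p0=2, p1=7, p2=0, p3=2, p4=6)
step 7: fire t3:  (p0=2, p1=7, p2=0, p3=2, p4=6) → (p0=3, p1=7, p2=0, p3=1, p4=8)
step 8: fire t1:  (p0=3, p1=7, p2=0, p3=1, p4=8) → (p0=1, p1=7, p2=0, p3=1, p4=8)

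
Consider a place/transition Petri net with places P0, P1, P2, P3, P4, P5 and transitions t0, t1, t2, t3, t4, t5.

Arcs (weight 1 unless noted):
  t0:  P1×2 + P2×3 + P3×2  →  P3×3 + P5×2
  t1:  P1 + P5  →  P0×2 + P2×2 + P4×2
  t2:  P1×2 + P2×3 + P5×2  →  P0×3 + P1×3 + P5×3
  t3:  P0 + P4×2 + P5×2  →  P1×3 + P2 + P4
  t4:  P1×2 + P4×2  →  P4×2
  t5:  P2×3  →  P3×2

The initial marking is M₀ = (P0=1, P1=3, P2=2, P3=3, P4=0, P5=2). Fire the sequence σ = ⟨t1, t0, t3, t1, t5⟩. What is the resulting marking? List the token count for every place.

step 1: fire t1:  (P0=1, P1=3, P2=2, P3=3, P4=0, P5=2) → (P0=3, P1=2, P2=4, P3=3, P4=2, P5=1)
step 2: fire t0:  (P0=3, P1=2, P2=4, P3=3, P4=2, P5=1) → (P0=3, P1=0, P2=1, P3=4, P4=2, P5=3)
step 3: fire t3:  (P0=3, P1=0, P2=1, P3=4, P4=2, P5=3) → (P0=2, P1=3, P2=2, P3=4, P4=1, P5=1)
step 4: fire t1:  (P0=2, P1=3, P2=2, P3=4, P4=1, P5=1) → (P0=4, P1=2, P2=4, P3=4, P4=3, P5=0)
step 5: fire t5:  (P0=4, P1=2, P2=4, P3=4, P4=3, P5=0) → (P0=4, P1=2, P2=1, P3=6, P4=3, P5=0)

(P0=4, P1=2, P2=1, P3=6, P4=3, P5=0)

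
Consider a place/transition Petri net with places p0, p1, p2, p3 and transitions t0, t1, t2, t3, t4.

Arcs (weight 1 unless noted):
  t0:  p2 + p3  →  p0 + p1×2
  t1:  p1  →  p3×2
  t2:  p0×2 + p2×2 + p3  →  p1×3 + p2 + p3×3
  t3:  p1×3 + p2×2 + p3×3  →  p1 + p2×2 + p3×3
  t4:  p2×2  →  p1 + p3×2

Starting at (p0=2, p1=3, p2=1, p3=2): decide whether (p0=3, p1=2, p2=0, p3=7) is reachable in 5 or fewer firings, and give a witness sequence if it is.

YES — reachable via ⟨t0, t1, t1, t1⟩ (4 firings)

step 1: fire t0:  (p0=2, p1=3, p2=1, p3=2) → (p0=3, p1=5, p2=0, p3=1)
step 2: fire t1:  (p0=3, p1=5, p2=0, p3=1) → (p0=3, p1=4, p2=0, p3=3)
step 3: fire t1:  (p0=3, p1=4, p2=0, p3=3) → (p0=3, p1=3, p2=0, p3=5)
step 4: fire t1:  (p0=3, p1=3, p2=0, p3=5) → (p0=3, p1=2, p2=0, p3=7)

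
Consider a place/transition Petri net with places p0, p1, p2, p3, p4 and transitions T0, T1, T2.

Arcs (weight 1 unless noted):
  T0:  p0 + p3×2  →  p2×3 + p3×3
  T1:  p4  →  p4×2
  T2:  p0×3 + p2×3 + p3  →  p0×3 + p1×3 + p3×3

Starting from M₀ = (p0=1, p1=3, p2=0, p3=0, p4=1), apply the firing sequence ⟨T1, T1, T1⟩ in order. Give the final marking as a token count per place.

(p0=1, p1=3, p2=0, p3=0, p4=4)

step 1: fire T1:  (p0=1, p1=3, p2=0, p3=0, p4=1) → (p0=1, p1=3, p2=0, p3=0, p4=2)
step 2: fire T1:  (p0=1, p1=3, p2=0, p3=0, p4=2) → (p0=1, p1=3, p2=0, p3=0, p4=3)
step 3: fire T1:  (p0=1, p1=3, p2=0, p3=0, p4=3) → (p0=1, p1=3, p2=0, p3=0, p4=4)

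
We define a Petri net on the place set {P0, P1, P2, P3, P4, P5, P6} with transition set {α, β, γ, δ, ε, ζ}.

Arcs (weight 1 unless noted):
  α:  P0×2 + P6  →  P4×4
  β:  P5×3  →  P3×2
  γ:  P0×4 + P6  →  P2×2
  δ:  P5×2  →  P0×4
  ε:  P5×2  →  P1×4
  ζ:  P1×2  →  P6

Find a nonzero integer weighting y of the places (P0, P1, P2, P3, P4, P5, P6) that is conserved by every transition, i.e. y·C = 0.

Incidence matrix C (rows=places, cols=transitions):
        α    β    γ    δ    ε    ζ
   P0  -2    0   -4    4    0    0
   P1   0    0    0    0    4   -2
   P2   0    0    2    0    0    0
   P3   0    2    0    0    0    0
   P4   4    0    0    0    0    0
   P5   0   -3    0   -2   -2    0
   P6  -1    0   -1    0    0    1

Candidate y = [1, 1, 3, 3, 1, 2, 2]; check y·C column-wise:
  col α: 1·-2 + 1·0 + 3·0 + 3·0 + 1·4 + 2·0 + 2·-1 = 0
  col β: 1·0 + 1·0 + 3·0 + 3·2 + 1·0 + 2·-3 + 2·0 = 0
  col γ: 1·-4 + 1·0 + 3·2 + 3·0 + 1·0 + 2·0 + 2·-1 = 0
  col δ: 1·4 + 1·0 + 3·0 + 3·0 + 1·0 + 2·-2 + 2·0 = 0
  col ε: 1·0 + 1·4 + 3·0 + 3·0 + 1·0 + 2·-2 + 2·0 = 0
  col ζ: 1·0 + 1·-2 + 3·0 + 3·0 + 1·0 + 2·0 + 2·1 = 0

y = (P0:1, P1:1, P2:3, P3:3, P4:1, P5:2, P6:2)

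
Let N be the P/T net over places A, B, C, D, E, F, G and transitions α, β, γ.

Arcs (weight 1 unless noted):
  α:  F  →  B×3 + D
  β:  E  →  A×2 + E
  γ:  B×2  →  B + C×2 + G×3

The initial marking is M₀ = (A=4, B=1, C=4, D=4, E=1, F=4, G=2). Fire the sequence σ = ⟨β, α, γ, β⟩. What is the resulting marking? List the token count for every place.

(A=8, B=3, C=6, D=5, E=1, F=3, G=5)

step 1: fire β:  (A=4, B=1, C=4, D=4, E=1, F=4, G=2) → (A=6, B=1, C=4, D=4, E=1, F=4, G=2)
step 2: fire α:  (A=6, B=1, C=4, D=4, E=1, F=4, G=2) → (A=6, B=4, C=4, D=5, E=1, F=3, G=2)
step 3: fire γ:  (A=6, B=4, C=4, D=5, E=1, F=3, G=2) → (A=6, B=3, C=6, D=5, E=1, F=3, G=5)
step 4: fire β:  (A=6, B=3, C=6, D=5, E=1, F=3, G=5) → (A=8, B=3, C=6, D=5, E=1, F=3, G=5)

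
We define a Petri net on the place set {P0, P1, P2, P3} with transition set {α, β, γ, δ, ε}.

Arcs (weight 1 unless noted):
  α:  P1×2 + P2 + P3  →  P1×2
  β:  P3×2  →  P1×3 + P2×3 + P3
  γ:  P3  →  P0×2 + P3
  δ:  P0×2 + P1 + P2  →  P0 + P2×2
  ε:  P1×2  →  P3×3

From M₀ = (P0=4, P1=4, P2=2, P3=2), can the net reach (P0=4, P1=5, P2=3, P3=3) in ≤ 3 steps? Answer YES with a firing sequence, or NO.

depth 0: 1 marking
depth 1: 6 markings reached so far
depth 2: 20 markings reached so far
depth 3: 47 markings reached so far
target is not among the 47 markings reachable within 3 steps

NO — not reachable within 3 firings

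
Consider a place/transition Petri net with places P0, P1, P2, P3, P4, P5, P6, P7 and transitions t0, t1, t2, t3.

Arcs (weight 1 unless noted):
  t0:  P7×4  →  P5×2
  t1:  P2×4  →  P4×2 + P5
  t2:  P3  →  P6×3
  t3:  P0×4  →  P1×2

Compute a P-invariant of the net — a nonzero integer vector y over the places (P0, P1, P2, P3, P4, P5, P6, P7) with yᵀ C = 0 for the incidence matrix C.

Incidence matrix C (rows=places, cols=transitions):
       t0   t1   t2   t3
   P0   0    0    0   -4
   P1   0    0    0    2
   P2   0   -4    0    0
   P3   0    0   -1    0
   P4   0    2    0    0
   P5   2    1    0    0
   P6   0    0    3    0
   P7  -4    0    0    0

Candidate y = [1, 2, 0, 0, 0, 0, 0, 0]; check y·C column-wise:
  col t0: 1·0 + 2·0 + 0·2 + 0·-4 = 0
  col t1: 1·0 + 2·0 + 0·-4 + 0·2 + 0·1 = 0
  col t2: 1·0 + 2·0 + 0·-1 + 0·3 = 0
  col t3: 1·-4 + 2·2 = 0

y = (P0:1, P1:2, P2:0, P3:0, P4:0, P5:0, P6:0, P7:0)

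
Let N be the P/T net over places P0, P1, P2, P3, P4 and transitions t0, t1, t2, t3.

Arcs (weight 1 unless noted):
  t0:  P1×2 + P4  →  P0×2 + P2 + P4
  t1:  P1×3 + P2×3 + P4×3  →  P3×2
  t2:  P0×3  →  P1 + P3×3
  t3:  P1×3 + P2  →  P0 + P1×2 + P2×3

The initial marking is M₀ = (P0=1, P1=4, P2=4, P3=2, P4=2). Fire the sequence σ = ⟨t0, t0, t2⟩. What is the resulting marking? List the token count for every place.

step 1: fire t0:  (P0=1, P1=4, P2=4, P3=2, P4=2) → (P0=3, P1=2, P2=5, P3=2, P4=2)
step 2: fire t0:  (P0=3, P1=2, P2=5, P3=2, P4=2) → (P0=5, P1=0, P2=6, P3=2, P4=2)
step 3: fire t2:  (P0=5, P1=0, P2=6, P3=2, P4=2) → (P0=2, P1=1, P2=6, P3=5, P4=2)

(P0=2, P1=1, P2=6, P3=5, P4=2)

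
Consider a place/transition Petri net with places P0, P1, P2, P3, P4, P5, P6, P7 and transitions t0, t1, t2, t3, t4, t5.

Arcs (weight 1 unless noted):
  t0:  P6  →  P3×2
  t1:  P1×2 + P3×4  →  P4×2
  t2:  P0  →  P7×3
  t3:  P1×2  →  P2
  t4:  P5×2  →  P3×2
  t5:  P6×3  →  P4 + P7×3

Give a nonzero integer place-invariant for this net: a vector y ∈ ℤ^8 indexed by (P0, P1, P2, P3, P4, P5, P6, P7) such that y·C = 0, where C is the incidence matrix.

Incidence matrix C (rows=places, cols=transitions):
       t0   t1   t2   t3   t4   t5
   P0   0    0   -1    0    0    0
   P1   0   -2    0   -2    0    0
   P2   0    0    0    1    0    0
   P3   2   -4    0    0    2    0
   P4   0    2    0    0    0    1
   P5   0    0    0    0   -2    0
   P6  -1    0    0    0    0   -3
   P7   0    0    3    0    0    3

Candidate y = [0, 4, 8, 1, 6, 1, 2, 0]; check y·C column-wise:
  col t0: 4·0 + 8·0 + 1·2 + 6·0 + 1·0 + 2·-1 = 0
  col t1: 4·-2 + 8·0 + 1·-4 + 6·2 + 1·0 + 2·0 = 0
  col t2: 0·-1 + 4·0 + 8·0 + 1·0 + 6·0 + 1·0 + 2·0 + 0·3 = 0
  col t3: 4·-2 + 8·1 + 1·0 + 6·0 + 1·0 + 2·0 = 0
  col t4: 4·0 + 8·0 + 1·2 + 6·0 + 1·-2 + 2·0 = 0
  col t5: 4·0 + 8·0 + 1·0 + 6·1 + 1·0 + 2·-3 + 0·3 = 0

y = (P0:0, P1:4, P2:8, P3:1, P4:6, P5:1, P6:2, P7:0)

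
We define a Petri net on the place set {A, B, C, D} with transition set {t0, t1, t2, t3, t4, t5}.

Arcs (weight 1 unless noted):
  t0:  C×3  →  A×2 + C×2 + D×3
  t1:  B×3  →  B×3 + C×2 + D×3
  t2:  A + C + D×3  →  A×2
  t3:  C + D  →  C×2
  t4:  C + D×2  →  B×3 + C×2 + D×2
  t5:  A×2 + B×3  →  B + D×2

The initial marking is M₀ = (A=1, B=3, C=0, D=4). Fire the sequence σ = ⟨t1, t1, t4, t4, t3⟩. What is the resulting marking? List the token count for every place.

(A=1, B=9, C=7, D=9)

step 1: fire t1:  (A=1, B=3, C=0, D=4) → (A=1, B=3, C=2, D=7)
step 2: fire t1:  (A=1, B=3, C=2, D=7) → (A=1, B=3, C=4, D=10)
step 3: fire t4:  (A=1, B=3, C=4, D=10) → (A=1, B=6, C=5, D=10)
step 4: fire t4:  (A=1, B=6, C=5, D=10) → (A=1, B=9, C=6, D=10)
step 5: fire t3:  (A=1, B=9, C=6, D=10) → (A=1, B=9, C=7, D=9)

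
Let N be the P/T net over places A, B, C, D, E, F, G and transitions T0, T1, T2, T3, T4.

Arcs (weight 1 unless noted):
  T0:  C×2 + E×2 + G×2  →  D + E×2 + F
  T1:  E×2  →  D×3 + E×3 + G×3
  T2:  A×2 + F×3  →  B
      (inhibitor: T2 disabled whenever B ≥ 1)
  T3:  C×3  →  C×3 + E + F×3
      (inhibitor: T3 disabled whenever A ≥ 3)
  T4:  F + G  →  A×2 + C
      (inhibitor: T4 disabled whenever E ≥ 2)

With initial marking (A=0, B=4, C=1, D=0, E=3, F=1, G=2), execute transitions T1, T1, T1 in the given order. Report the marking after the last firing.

(A=0, B=4, C=1, D=9, E=6, F=1, G=11)

step 1: fire T1:  (A=0, B=4, C=1, D=0, E=3, F=1, G=2) → (A=0, B=4, C=1, D=3, E=4, F=1, G=5)
step 2: fire T1:  (A=0, B=4, C=1, D=3, E=4, F=1, G=5) → (A=0, B=4, C=1, D=6, E=5, F=1, G=8)
step 3: fire T1:  (A=0, B=4, C=1, D=6, E=5, F=1, G=8) → (A=0, B=4, C=1, D=9, E=6, F=1, G=11)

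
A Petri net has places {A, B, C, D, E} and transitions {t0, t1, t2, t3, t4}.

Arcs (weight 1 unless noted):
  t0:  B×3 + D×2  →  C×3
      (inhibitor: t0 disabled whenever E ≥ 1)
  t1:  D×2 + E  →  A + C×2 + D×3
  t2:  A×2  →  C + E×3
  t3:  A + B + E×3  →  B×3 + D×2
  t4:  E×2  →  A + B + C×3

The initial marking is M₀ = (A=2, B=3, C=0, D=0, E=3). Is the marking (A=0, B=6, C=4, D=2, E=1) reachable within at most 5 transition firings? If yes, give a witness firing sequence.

step 1: fire t2:  (A=2, B=3, C=0, D=0, E=3) → (A=0, B=3, C=1, D=0, E=6)
step 2: fire t4:  (A=0, B=3, C=1, D=0, E=6) → (A=1, B=4, C=4, D=0, E=4)
step 3: fire t3:  (A=1, B=4, C=4, D=0, E=4) → (A=0, B=6, C=4, D=2, E=1)

YES — reachable via ⟨t2, t4, t3⟩ (3 firings)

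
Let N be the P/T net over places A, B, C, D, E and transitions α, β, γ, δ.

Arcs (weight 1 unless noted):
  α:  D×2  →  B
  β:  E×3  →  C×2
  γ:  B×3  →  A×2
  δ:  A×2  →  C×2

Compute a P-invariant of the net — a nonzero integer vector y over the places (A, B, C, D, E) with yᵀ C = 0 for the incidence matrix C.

Incidence matrix C (rows=places, cols=transitions):
        α    β    γ    δ
    A   0    0    2   -2
    B   1    0   -3    0
    C   0    2    0    2
    D  -2    0    0    0
    E   0   -3    0    0

Candidate y = [3, 2, 3, 1, 2]; check y·C column-wise:
  col α: 3·0 + 2·1 + 3·0 + 1·-2 + 2·0 = 0
  col β: 3·0 + 2·0 + 3·2 + 1·0 + 2·-3 = 0
  col γ: 3·2 + 2·-3 + 3·0 + 1·0 + 2·0 = 0
  col δ: 3·-2 + 2·0 + 3·2 + 1·0 + 2·0 = 0

y = (A:3, B:2, C:3, D:1, E:2)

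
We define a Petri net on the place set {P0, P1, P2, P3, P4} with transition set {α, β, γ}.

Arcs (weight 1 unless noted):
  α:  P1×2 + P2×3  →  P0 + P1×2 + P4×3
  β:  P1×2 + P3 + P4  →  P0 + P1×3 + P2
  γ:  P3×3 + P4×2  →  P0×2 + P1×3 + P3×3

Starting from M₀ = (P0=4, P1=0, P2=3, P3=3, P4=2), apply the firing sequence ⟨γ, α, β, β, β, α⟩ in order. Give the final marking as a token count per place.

(P0=11, P1=6, P2=0, P3=0, P4=3)

step 1: fire γ:  (P0=4, P1=0, P2=3, P3=3, P4=2) → (P0=6, P1=3, P2=3, P3=3, P4=0)
step 2: fire α:  (P0=6, P1=3, P2=3, P3=3, P4=0) → (P0=7, P1=3, P2=0, P3=3, P4=3)
step 3: fire β:  (P0=7, P1=3, P2=0, P3=3, P4=3) → (P0=8, P1=4, P2=1, P3=2, P4=2)
step 4: fire β:  (P0=8, P1=4, P2=1, P3=2, P4=2) → (P0=9, P1=5, P2=2, P3=1, P4=1)
step 5: fire β:  (P0=9, P1=5, P2=2, P3=1, P4=1) → (P0=10, P1=6, P2=3, P3=0, P4=0)
step 6: fire α:  (P0=10, P1=6, P2=3, P3=0, P4=0) → (P0=11, P1=6, P2=0, P3=0, P4=3)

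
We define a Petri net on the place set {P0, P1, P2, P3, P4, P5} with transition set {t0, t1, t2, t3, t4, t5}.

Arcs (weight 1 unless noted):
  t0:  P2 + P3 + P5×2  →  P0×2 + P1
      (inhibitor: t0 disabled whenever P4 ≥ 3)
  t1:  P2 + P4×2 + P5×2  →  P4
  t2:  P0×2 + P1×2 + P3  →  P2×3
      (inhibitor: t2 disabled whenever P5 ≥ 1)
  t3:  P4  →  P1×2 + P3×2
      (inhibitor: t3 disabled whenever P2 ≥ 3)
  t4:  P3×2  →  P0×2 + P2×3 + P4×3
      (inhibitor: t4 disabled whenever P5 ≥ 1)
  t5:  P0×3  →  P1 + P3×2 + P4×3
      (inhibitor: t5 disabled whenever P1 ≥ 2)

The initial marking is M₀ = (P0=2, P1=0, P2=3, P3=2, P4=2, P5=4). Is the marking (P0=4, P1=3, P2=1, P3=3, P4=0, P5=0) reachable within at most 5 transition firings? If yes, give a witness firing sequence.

step 1: fire t0:  (P0=2, P1=0, P2=3, P3=2, P4=2, P5=4) → (P0=4, P1=1, P2=2, P3=1, P4=2, P5=2)
step 2: fire t1:  (P0=4, P1=1, P2=2, P3=1, P4=2, P5=2) → (P0=4, P1=1, P2=1, P3=1, P4=1, P5=0)
step 3: fire t3:  (P0=4, P1=1, P2=1, P3=1, P4=1, P5=0) → (P0=4, P1=3, P2=1, P3=3, P4=0, P5=0)

YES — reachable via ⟨t0, t1, t3⟩ (3 firings)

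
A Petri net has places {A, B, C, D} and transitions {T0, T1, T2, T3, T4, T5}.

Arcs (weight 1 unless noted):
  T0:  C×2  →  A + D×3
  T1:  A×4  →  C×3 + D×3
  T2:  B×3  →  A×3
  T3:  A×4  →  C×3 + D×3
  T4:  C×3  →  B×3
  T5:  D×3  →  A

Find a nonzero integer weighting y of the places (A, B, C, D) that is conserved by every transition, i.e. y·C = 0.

y = (A:3, B:3, C:3, D:1)

Incidence matrix C (rows=places, cols=transitions):
       T0   T1   T2   T3   T4   T5
    A   1   -4    3   -4    0    1
    B   0    0   -3    0    3    0
    C  -2    3    0    3   -3    0
    D   3    3    0    3    0   -3

Candidate y = [3, 3, 3, 1]; check y·C column-wise:
  col T0: 3·1 + 3·0 + 3·-2 + 1·3 = 0
  col T1: 3·-4 + 3·0 + 3·3 + 1·3 = 0
  col T2: 3·3 + 3·-3 + 3·0 + 1·0 = 0
  col T3: 3·-4 + 3·0 + 3·3 + 1·3 = 0
  col T4: 3·0 + 3·3 + 3·-3 + 1·0 = 0
  col T5: 3·1 + 3·0 + 3·0 + 1·-3 = 0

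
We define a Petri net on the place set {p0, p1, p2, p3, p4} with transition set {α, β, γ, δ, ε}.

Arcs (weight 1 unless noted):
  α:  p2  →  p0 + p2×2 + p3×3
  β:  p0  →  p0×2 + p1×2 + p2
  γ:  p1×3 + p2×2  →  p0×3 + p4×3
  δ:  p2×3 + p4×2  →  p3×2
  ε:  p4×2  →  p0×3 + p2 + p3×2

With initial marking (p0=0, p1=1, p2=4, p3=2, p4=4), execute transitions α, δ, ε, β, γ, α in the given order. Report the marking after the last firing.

step 1: fire α:  (p0=0, p1=1, p2=4, p3=2, p4=4) → (p0=1, p1=1, p2=5, p3=5, p4=4)
step 2: fire δ:  (p0=1, p1=1, p2=5, p3=5, p4=4) → (p0=1, p1=1, p2=2, p3=7, p4=2)
step 3: fire ε:  (p0=1, p1=1, p2=2, p3=7, p4=2) → (p0=4, p1=1, p2=3, p3=9, p4=0)
step 4: fire β:  (p0=4, p1=1, p2=3, p3=9, p4=0) → (p0=5, p1=3, p2=4, p3=9, p4=0)
step 5: fire γ:  (p0=5, p1=3, p2=4, p3=9, p4=0) → (p0=8, p1=0, p2=2, p3=9, p4=3)
step 6: fire α:  (p0=8, p1=0, p2=2, p3=9, p4=3) → (p0=9, p1=0, p2=3, p3=12, p4=3)

(p0=9, p1=0, p2=3, p3=12, p4=3)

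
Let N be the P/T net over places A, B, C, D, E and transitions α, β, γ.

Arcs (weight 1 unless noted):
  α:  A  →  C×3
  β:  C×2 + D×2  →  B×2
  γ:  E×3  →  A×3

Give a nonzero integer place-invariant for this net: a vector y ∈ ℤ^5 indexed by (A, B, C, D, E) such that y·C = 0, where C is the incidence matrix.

Incidence matrix C (rows=places, cols=transitions):
        α    β    γ
    A  -1    0    3
    B   0    2    0
    C   3   -2    0
    D   0   -2    0
    E   0    0   -3

Candidate y = [0, 1, 0, 1, 0]; check y·C column-wise:
  col α: 0·-1 + 1·0 + 0·3 + 1·0 = 0
  col β: 1·2 + 0·-2 + 1·-2 = 0
  col γ: 0·3 + 1·0 + 1·0 + 0·-3 = 0

y = (A:0, B:1, C:0, D:1, E:0)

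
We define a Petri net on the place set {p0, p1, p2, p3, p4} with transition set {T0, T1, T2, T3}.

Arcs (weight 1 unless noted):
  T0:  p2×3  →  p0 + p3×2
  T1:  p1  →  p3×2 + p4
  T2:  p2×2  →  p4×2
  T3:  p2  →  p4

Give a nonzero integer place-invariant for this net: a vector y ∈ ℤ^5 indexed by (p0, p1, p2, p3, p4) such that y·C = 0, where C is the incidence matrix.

Incidence matrix C (rows=places, cols=transitions):
       T0   T1   T2   T3
   p0   1    0    0    0
   p1   0   -1    0    0
   p2  -3    0   -2   -1
   p3   2    2    0    0
   p4   0    1    2    1

Candidate y = [2, -2, 0, -1, 0]; check y·C column-wise:
  col T0: 2·1 + -2·0 + 0·-3 + -1·2 = 0
  col T1: 2·0 + -2·-1 + -1·2 + 0·1 = 0
  col T2: 2·0 + -2·0 + 0·-2 + -1·0 + 0·2 = 0
  col T3: 2·0 + -2·0 + 0·-1 + -1·0 + 0·1 = 0

y = (p0:2, p1:-2, p2:0, p3:-1, p4:0)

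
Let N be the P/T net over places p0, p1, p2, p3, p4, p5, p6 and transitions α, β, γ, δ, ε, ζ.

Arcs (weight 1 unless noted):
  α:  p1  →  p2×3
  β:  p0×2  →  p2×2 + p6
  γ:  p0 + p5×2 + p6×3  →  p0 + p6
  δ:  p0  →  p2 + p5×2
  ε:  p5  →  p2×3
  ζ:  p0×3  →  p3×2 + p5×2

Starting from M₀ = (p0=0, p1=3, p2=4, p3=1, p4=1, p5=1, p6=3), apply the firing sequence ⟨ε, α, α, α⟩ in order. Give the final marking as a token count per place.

step 1: fire ε:  (p0=0, p1=3, p2=4, p3=1, p4=1, p5=1, p6=3) → (p0=0, p1=3, p2=7, p3=1, p4=1, p5=0, p6=3)
step 2: fire α:  (p0=0, p1=3, p2=7, p3=1, p4=1, p5=0, p6=3) → (p0=0, p1=2, p2=10, p3=1, p4=1, p5=0, p6=3)
step 3: fire α:  (p0=0, p1=2, p2=10, p3=1, p4=1, p5=0, p6=3) → (p0=0, p1=1, p2=13, p3=1, p4=1, p5=0, p6=3)
step 4: fire α:  (p0=0, p1=1, p2=13, p3=1, p4=1, p5=0, p6=3) → (p0=0, p1=0, p2=16, p3=1, p4=1, p5=0, p6=3)

(p0=0, p1=0, p2=16, p3=1, p4=1, p5=0, p6=3)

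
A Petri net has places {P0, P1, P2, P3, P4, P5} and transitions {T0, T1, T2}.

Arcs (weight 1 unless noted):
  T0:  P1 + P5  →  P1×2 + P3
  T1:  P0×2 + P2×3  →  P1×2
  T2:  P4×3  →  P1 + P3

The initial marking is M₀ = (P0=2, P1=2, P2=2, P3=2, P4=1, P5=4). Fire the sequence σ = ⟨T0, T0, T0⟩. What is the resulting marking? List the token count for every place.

step 1: fire T0:  (P0=2, P1=2, P2=2, P3=2, P4=1, P5=4) → (P0=2, P1=3, P2=2, P3=3, P4=1, P5=3)
step 2: fire T0:  (P0=2, P1=3, P2=2, P3=3, P4=1, P5=3) → (P0=2, P1=4, P2=2, P3=4, P4=1, P5=2)
step 3: fire T0:  (P0=2, P1=4, P2=2, P3=4, P4=1, P5=2) → (P0=2, P1=5, P2=2, P3=5, P4=1, P5=1)

(P0=2, P1=5, P2=2, P3=5, P4=1, P5=1)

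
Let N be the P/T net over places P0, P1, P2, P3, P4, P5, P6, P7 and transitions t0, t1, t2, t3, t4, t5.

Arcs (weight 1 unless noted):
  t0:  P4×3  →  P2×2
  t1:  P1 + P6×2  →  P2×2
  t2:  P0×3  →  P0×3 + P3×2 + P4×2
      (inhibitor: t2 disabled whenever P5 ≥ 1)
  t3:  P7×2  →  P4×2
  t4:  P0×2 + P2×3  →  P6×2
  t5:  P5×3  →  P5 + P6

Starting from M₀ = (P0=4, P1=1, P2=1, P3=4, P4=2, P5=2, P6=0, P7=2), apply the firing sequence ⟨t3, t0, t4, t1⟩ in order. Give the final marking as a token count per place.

step 1: fire t3:  (P0=4, P1=1, P2=1, P3=4, P4=2, P5=2, P6=0, P7=2) → (P0=4, P1=1, P2=1, P3=4, P4=4, P5=2, P6=0, P7=0)
step 2: fire t0:  (P0=4, P1=1, P2=1, P3=4, P4=4, P5=2, P6=0, P7=0) → (P0=4, P1=1, P2=3, P3=4, P4=1, P5=2, P6=0, P7=0)
step 3: fire t4:  (P0=4, P1=1, P2=3, P3=4, P4=1, P5=2, P6=0, P7=0) → (P0=2, P1=1, P2=0, P3=4, P4=1, P5=2, P6=2, P7=0)
step 4: fire t1:  (P0=2, P1=1, P2=0, P3=4, P4=1, P5=2, P6=2, P7=0) → (P0=2, P1=0, P2=2, P3=4, P4=1, P5=2, P6=0, P7=0)

(P0=2, P1=0, P2=2, P3=4, P4=1, P5=2, P6=0, P7=0)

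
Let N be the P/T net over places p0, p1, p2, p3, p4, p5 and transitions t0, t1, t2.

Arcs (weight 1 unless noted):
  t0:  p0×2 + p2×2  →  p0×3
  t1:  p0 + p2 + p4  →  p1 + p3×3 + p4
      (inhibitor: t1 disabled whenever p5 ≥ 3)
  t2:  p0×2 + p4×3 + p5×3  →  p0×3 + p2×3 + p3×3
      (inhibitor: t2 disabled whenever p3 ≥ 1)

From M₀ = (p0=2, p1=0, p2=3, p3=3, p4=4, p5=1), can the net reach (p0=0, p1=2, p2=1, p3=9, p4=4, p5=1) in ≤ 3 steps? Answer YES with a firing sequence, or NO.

step 1: fire t1:  (p0=2, p1=0, p2=3, p3=3, p4=4, p5=1) → (p0=1, p1=1, p2=2, p3=6, p4=4, p5=1)
step 2: fire t1:  (p0=1, p1=1, p2=2, p3=6, p4=4, p5=1) → (p0=0, p1=2, p2=1, p3=9, p4=4, p5=1)

YES — reachable via ⟨t1, t1⟩ (2 firings)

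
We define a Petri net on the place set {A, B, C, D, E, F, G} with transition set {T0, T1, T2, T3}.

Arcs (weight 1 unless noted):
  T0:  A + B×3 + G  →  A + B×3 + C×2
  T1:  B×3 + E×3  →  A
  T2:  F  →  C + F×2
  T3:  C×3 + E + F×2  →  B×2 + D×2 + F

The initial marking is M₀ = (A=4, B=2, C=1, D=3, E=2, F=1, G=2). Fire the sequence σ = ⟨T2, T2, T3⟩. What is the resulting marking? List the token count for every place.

(A=4, B=4, C=0, D=5, E=1, F=2, G=2)

step 1: fire T2:  (A=4, B=2, C=1, D=3, E=2, F=1, G=2) → (A=4, B=2, C=2, D=3, E=2, F=2, G=2)
step 2: fire T2:  (A=4, B=2, C=2, D=3, E=2, F=2, G=2) → (A=4, B=2, C=3, D=3, E=2, F=3, G=2)
step 3: fire T3:  (A=4, B=2, C=3, D=3, E=2, F=3, G=2) → (A=4, B=4, C=0, D=5, E=1, F=2, G=2)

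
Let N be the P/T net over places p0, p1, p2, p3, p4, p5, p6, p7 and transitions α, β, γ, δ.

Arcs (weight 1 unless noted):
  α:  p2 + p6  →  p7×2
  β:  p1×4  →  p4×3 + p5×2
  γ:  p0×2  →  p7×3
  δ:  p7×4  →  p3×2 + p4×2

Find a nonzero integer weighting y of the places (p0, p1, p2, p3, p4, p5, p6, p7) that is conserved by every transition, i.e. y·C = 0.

y = (p0:0, p1:3, p2:0, p3:-4, p4:4, p5:0, p6:0, p7:0)

Incidence matrix C (rows=places, cols=transitions):
        α    β    γ    δ
   p0   0    0   -2    0
   p1   0   -4    0    0
   p2  -1    0    0    0
   p3   0    0    0    2
   p4   0    3    0    2
   p5   0    2    0    0
   p6  -1    0    0    0
   p7   2    0    3   -4

Candidate y = [0, 3, 0, -4, 4, 0, 0, 0]; check y·C column-wise:
  col α: 3·0 + 0·-1 + -4·0 + 4·0 + 0·-1 + 0·2 = 0
  col β: 3·-4 + -4·0 + 4·3 + 0·2 = 0
  col γ: 0·-2 + 3·0 + -4·0 + 4·0 + 0·3 = 0
  col δ: 3·0 + -4·2 + 4·2 + 0·-4 = 0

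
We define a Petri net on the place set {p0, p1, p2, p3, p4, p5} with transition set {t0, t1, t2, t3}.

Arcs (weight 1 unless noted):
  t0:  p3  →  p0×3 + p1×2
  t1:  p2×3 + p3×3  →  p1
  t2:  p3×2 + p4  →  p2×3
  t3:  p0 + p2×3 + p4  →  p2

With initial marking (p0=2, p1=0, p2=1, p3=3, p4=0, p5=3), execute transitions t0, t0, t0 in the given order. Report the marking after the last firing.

(p0=11, p1=6, p2=1, p3=0, p4=0, p5=3)

step 1: fire t0:  (p0=2, p1=0, p2=1, p3=3, p4=0, p5=3) → (p0=5, p1=2, p2=1, p3=2, p4=0, p5=3)
step 2: fire t0:  (p0=5, p1=2, p2=1, p3=2, p4=0, p5=3) → (p0=8, p1=4, p2=1, p3=1, p4=0, p5=3)
step 3: fire t0:  (p0=8, p1=4, p2=1, p3=1, p4=0, p5=3) → (p0=11, p1=6, p2=1, p3=0, p4=0, p5=3)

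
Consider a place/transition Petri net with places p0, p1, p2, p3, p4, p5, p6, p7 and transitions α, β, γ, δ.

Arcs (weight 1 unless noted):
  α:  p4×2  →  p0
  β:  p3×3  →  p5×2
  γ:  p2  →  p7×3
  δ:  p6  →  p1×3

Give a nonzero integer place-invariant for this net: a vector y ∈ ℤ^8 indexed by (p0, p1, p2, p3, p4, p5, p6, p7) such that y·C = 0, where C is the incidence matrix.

Incidence matrix C (rows=places, cols=transitions):
        α    β    γ    δ
   p0   1    0    0    0
   p1   0    0    0    3
   p2   0    0   -1    0
   p3   0   -3    0    0
   p4  -2    0    0    0
   p5   0    2    0    0
   p6   0    0    0   -1
   p7   0    0    3    0

Candidate y = [2, 0, 0, 0, 1, 0, 0, 0]; check y·C column-wise:
  col α: 2·1 + 1·-2 = 0
  col β: 2·0 + 0·-3 + 1·0 + 0·2 = 0
  col γ: 2·0 + 0·-1 + 1·0 + 0·3 = 0
  col δ: 2·0 + 0·3 + 1·0 + 0·-1 = 0

y = (p0:2, p1:0, p2:0, p3:0, p4:1, p5:0, p6:0, p7:0)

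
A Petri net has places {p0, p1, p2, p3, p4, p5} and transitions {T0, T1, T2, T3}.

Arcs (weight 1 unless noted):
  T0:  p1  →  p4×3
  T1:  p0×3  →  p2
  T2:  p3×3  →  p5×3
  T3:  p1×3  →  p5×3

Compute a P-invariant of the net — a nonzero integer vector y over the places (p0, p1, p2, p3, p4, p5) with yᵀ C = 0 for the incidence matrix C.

Incidence matrix C (rows=places, cols=transitions):
       T0   T1   T2   T3
   p0   0   -3    0    0
   p1  -1    0    0   -3
   p2   0    1    0    0
   p3   0    0   -3    0
   p4   3    0    0    0
   p5   0    0    3    3

Candidate y = [1, 0, 3, 0, 0, 0]; check y·C column-wise:
  col T0: 1·0 + 0·-1 + 3·0 + 0·3 = 0
  col T1: 1·-3 + 3·1 = 0
  col T2: 1·0 + 3·0 + 0·-3 + 0·3 = 0
  col T3: 1·0 + 0·-3 + 3·0 + 0·3 = 0

y = (p0:1, p1:0, p2:3, p3:0, p4:0, p5:0)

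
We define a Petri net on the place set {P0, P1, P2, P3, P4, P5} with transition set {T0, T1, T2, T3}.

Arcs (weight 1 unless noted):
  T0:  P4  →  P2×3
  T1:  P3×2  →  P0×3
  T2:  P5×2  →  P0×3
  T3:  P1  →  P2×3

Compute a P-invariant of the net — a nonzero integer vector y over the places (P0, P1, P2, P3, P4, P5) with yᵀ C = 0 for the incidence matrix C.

Incidence matrix C (rows=places, cols=transitions):
       T0   T1   T2   T3
   P0   0    3    3    0
   P1   0    0    0   -1
   P2   3    0    0    3
   P3   0   -2    0    0
   P4  -1    0    0    0
   P5   0    0   -2    0

Candidate y = [0, 3, 1, 0, 3, 0]; check y·C column-wise:
  col T0: 3·0 + 1·3 + 3·-1 = 0
  col T1: 0·3 + 3·0 + 1·0 + 0·-2 + 3·0 = 0
  col T2: 0·3 + 3·0 + 1·0 + 3·0 + 0·-2 = 0
  col T3: 3·-1 + 1·3 + 3·0 = 0

y = (P0:0, P1:3, P2:1, P3:0, P4:3, P5:0)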